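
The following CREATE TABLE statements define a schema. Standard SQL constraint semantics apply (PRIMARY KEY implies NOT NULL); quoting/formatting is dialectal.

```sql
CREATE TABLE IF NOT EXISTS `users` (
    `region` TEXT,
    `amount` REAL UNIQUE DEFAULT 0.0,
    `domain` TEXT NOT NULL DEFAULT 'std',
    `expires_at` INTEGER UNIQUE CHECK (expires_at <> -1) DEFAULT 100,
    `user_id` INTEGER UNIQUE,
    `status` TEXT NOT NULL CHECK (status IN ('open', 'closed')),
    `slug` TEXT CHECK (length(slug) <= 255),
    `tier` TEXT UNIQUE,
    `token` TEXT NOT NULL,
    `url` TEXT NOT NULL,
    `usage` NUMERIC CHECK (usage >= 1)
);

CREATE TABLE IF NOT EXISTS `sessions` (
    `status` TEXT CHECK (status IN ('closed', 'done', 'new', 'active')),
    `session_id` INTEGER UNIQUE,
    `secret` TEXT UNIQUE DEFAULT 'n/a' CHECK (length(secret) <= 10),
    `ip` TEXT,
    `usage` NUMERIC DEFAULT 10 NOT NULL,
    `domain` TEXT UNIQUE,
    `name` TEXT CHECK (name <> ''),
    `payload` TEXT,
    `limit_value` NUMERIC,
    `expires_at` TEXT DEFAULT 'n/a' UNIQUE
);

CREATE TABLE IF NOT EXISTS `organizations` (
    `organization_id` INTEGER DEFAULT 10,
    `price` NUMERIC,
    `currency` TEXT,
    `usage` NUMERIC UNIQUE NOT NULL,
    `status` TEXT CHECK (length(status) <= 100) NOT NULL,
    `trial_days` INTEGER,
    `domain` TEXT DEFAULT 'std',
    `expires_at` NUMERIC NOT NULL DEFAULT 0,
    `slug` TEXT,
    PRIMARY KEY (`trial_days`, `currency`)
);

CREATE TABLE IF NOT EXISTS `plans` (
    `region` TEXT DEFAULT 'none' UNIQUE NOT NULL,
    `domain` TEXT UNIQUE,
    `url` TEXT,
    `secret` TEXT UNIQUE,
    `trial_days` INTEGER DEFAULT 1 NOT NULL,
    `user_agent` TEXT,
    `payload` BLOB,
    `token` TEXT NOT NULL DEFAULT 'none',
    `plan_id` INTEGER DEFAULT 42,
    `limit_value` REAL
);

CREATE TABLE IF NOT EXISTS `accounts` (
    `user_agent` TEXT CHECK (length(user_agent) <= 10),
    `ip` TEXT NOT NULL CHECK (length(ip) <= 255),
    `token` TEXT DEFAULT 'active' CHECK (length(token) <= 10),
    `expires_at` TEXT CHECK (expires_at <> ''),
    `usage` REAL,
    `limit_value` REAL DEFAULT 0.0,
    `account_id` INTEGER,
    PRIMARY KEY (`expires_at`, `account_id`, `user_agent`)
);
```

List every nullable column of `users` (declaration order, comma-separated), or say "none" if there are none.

region, amount, expires_at, user_id, slug, tier, usage

- region: no NOT NULL constraint applies → nullable.
- amount: UNIQUE does not imply NOT NULL → nullable.
- domain: declared NOT NULL → not nullable.
- expires_at: CHECK does not forbid NULL (a CHECK constraint passes when its expression is NULL) → nullable.
- user_id: UNIQUE does not imply NOT NULL → nullable.
- status: declared NOT NULL → not nullable.
- slug: CHECK does not forbid NULL (a CHECK constraint passes when its expression is NULL) → nullable.
- tier: UNIQUE does not imply NOT NULL → nullable.
- token: declared NOT NULL → not nullable.
- url: declared NOT NULL → not nullable.
- usage: CHECK does not forbid NULL (a CHECK constraint passes when its expression is NULL) → nullable.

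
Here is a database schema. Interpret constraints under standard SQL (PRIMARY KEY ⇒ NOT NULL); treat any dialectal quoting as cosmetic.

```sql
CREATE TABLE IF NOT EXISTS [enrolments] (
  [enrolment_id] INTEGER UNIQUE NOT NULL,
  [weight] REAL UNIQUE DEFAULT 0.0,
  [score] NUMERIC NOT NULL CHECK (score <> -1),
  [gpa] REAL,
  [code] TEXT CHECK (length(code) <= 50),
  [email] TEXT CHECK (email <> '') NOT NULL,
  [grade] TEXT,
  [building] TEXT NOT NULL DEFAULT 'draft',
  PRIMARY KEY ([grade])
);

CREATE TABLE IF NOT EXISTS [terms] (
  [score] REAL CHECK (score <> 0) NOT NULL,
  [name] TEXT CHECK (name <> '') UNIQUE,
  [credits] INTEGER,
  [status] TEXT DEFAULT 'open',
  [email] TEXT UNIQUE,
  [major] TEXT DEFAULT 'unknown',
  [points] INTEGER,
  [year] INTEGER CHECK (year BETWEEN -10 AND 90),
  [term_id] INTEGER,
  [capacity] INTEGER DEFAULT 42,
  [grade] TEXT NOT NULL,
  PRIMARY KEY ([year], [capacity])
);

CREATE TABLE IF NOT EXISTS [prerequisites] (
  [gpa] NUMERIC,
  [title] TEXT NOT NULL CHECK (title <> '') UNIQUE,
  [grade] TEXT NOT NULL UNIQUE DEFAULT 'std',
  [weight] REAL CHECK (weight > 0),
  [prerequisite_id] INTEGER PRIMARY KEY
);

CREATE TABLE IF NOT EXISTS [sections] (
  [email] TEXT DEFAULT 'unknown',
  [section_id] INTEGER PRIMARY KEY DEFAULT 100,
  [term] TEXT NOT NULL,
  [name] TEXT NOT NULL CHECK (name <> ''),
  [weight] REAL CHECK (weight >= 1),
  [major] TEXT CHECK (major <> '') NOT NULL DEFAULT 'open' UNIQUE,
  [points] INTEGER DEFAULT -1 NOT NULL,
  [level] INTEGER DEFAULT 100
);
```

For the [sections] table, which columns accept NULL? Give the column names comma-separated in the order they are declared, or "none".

email, weight, level

- email: DEFAULT only fills an omitted column; an explicit NULL is still allowed → nullable.
- section_id: part of the PRIMARY KEY, which implies NOT NULL → not nullable.
- term: declared NOT NULL → not nullable.
- name: declared NOT NULL → not nullable.
- weight: CHECK does not forbid NULL (a CHECK constraint passes when its expression is NULL) → nullable.
- major: declared NOT NULL → not nullable.
- points: declared NOT NULL → not nullable.
- level: DEFAULT only fills an omitted column; an explicit NULL is still allowed → nullable.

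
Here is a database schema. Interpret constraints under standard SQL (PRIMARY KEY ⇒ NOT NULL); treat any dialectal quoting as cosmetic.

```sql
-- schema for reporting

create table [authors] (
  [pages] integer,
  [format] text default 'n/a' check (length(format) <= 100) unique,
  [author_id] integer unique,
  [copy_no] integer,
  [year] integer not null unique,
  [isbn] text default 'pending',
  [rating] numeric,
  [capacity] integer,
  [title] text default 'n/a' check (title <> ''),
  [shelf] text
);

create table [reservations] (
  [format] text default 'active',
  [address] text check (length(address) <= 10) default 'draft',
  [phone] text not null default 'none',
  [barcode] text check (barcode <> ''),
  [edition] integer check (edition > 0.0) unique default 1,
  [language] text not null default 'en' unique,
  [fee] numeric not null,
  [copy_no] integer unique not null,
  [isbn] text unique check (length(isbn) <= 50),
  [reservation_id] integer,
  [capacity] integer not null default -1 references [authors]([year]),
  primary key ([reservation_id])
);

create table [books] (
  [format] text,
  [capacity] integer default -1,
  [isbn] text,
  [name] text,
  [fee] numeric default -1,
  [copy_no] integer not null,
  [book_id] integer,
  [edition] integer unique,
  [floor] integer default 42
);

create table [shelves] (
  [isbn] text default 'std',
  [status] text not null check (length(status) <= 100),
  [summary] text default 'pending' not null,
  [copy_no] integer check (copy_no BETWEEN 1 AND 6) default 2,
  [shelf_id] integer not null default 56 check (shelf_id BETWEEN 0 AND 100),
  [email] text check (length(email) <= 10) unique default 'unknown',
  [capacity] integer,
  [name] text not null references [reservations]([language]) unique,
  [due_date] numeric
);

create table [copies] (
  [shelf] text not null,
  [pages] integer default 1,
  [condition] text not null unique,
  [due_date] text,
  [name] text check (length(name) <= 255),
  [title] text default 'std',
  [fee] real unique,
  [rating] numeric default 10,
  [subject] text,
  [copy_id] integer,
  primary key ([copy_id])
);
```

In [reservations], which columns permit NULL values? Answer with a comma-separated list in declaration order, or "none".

format, address, barcode, edition, isbn

- format: DEFAULT only fills an omitted column; an explicit NULL is still allowed → nullable.
- address: CHECK does not forbid NULL (a CHECK constraint passes when its expression is NULL) → nullable.
- phone: declared NOT NULL → not nullable.
- barcode: CHECK does not forbid NULL (a CHECK constraint passes when its expression is NULL) → nullable.
- edition: CHECK does not forbid NULL (a CHECK constraint passes when its expression is NULL) → nullable.
- language: declared NOT NULL → not nullable.
- fee: declared NOT NULL → not nullable.
- copy_no: declared NOT NULL → not nullable.
- isbn: CHECK does not forbid NULL (a CHECK constraint passes when its expression is NULL) → nullable.
- reservation_id: part of the PRIMARY KEY, which implies NOT NULL → not nullable.
- capacity: declared NOT NULL → not nullable.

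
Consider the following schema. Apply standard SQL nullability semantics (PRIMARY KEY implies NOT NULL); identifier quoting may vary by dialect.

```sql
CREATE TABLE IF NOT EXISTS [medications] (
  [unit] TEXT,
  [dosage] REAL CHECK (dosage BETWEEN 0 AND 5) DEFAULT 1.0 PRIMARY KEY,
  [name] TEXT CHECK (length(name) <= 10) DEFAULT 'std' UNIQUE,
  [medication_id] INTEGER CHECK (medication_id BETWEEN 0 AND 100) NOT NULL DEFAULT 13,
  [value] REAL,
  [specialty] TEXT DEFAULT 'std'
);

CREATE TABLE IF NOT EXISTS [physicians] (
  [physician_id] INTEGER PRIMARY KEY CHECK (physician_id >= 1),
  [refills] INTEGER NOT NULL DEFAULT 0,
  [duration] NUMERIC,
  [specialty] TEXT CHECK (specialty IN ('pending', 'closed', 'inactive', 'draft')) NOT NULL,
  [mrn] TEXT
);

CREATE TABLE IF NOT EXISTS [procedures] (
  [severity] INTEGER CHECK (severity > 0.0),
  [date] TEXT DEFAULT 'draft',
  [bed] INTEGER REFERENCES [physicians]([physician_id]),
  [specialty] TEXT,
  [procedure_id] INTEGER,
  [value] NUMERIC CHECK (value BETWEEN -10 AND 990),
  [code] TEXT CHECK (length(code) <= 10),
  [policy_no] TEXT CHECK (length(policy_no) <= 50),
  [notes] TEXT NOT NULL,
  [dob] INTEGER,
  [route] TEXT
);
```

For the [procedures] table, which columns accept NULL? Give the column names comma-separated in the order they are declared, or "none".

severity, date, bed, specialty, procedure_id, value, code, policy_no, dob, route

- severity: CHECK does not forbid NULL (a CHECK constraint passes when its expression is NULL) → nullable.
- date: DEFAULT only fills an omitted column; an explicit NULL is still allowed → nullable.
- bed: a foreign key column may be NULL unless separately constrained → nullable.
- specialty: no NOT NULL constraint applies → nullable.
- procedure_id: no NOT NULL constraint applies → nullable.
- value: CHECK does not forbid NULL (a CHECK constraint passes when its expression is NULL) → nullable.
- code: CHECK does not forbid NULL (a CHECK constraint passes when its expression is NULL) → nullable.
- policy_no: CHECK does not forbid NULL (a CHECK constraint passes when its expression is NULL) → nullable.
- notes: declared NOT NULL → not nullable.
- dob: no NOT NULL constraint applies → nullable.
- route: no NOT NULL constraint applies → nullable.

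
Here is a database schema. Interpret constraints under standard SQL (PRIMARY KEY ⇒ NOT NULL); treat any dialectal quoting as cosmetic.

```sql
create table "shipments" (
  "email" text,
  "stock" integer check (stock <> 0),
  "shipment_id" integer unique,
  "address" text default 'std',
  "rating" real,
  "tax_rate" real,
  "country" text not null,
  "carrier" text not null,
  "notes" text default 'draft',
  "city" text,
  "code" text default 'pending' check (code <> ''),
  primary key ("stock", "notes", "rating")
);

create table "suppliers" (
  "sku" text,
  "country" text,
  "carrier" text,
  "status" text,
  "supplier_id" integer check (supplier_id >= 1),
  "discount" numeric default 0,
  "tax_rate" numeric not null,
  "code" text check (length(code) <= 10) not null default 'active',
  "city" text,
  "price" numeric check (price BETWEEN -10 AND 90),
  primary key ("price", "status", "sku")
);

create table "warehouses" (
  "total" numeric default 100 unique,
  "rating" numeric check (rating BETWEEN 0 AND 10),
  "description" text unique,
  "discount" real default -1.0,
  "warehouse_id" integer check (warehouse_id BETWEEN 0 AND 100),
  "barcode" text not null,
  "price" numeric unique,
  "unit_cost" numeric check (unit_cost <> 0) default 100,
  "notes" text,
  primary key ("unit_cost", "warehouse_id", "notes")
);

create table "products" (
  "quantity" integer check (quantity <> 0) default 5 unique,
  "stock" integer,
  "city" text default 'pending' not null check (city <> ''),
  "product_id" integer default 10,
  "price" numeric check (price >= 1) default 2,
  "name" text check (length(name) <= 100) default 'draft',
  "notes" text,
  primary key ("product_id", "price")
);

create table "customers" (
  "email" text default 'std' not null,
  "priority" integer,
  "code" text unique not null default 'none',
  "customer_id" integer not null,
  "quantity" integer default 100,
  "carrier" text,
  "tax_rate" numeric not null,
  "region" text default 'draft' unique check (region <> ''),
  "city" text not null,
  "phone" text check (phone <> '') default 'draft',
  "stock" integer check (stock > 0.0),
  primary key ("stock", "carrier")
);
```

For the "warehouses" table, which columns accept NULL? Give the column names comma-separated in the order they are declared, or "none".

- total: UNIQUE does not imply NOT NULL → nullable.
- rating: CHECK does not forbid NULL (a CHECK constraint passes when its expression is NULL) → nullable.
- description: UNIQUE does not imply NOT NULL → nullable.
- discount: DEFAULT only fills an omitted column; an explicit NULL is still allowed → nullable.
- warehouse_id: part of the PRIMARY KEY, which implies NOT NULL → not nullable.
- barcode: declared NOT NULL → not nullable.
- price: UNIQUE does not imply NOT NULL → nullable.
- unit_cost: part of the PRIMARY KEY, which implies NOT NULL → not nullable.
- notes: part of the PRIMARY KEY, which implies NOT NULL → not nullable.

total, rating, description, discount, price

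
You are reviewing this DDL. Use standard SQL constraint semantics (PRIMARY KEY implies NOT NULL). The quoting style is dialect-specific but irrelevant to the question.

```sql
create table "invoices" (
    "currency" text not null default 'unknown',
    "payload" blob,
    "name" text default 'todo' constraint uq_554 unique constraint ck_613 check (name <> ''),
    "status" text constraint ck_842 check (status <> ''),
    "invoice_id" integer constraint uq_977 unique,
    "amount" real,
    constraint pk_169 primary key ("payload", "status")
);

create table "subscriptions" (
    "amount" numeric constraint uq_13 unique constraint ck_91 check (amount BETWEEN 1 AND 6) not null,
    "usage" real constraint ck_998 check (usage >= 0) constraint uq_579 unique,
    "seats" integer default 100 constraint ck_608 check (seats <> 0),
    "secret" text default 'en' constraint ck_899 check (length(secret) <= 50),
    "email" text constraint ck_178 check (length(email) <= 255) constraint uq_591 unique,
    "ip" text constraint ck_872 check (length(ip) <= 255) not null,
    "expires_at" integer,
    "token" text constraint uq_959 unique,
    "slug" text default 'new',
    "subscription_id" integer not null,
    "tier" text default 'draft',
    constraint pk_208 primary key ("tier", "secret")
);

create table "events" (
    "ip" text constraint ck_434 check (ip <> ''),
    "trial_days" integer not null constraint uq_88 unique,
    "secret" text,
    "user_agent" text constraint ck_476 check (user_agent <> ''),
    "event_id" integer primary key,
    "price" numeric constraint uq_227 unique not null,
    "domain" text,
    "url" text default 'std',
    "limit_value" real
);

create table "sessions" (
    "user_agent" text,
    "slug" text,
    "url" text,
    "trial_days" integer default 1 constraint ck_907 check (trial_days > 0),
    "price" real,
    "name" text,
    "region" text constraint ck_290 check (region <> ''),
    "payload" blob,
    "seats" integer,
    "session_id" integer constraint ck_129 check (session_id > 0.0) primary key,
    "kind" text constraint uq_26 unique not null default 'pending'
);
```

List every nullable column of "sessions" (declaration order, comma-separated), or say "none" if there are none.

user_agent, slug, url, trial_days, price, name, region, payload, seats

- user_agent: no NOT NULL constraint applies → nullable.
- slug: no NOT NULL constraint applies → nullable.
- url: no NOT NULL constraint applies → nullable.
- trial_days: CHECK does not forbid NULL (a CHECK constraint passes when its expression is NULL) → nullable.
- price: no NOT NULL constraint applies → nullable.
- name: no NOT NULL constraint applies → nullable.
- region: CHECK does not forbid NULL (a CHECK constraint passes when its expression is NULL) → nullable.
- payload: no NOT NULL constraint applies → nullable.
- seats: no NOT NULL constraint applies → nullable.
- session_id: part of the PRIMARY KEY, which implies NOT NULL → not nullable.
- kind: declared NOT NULL → not nullable.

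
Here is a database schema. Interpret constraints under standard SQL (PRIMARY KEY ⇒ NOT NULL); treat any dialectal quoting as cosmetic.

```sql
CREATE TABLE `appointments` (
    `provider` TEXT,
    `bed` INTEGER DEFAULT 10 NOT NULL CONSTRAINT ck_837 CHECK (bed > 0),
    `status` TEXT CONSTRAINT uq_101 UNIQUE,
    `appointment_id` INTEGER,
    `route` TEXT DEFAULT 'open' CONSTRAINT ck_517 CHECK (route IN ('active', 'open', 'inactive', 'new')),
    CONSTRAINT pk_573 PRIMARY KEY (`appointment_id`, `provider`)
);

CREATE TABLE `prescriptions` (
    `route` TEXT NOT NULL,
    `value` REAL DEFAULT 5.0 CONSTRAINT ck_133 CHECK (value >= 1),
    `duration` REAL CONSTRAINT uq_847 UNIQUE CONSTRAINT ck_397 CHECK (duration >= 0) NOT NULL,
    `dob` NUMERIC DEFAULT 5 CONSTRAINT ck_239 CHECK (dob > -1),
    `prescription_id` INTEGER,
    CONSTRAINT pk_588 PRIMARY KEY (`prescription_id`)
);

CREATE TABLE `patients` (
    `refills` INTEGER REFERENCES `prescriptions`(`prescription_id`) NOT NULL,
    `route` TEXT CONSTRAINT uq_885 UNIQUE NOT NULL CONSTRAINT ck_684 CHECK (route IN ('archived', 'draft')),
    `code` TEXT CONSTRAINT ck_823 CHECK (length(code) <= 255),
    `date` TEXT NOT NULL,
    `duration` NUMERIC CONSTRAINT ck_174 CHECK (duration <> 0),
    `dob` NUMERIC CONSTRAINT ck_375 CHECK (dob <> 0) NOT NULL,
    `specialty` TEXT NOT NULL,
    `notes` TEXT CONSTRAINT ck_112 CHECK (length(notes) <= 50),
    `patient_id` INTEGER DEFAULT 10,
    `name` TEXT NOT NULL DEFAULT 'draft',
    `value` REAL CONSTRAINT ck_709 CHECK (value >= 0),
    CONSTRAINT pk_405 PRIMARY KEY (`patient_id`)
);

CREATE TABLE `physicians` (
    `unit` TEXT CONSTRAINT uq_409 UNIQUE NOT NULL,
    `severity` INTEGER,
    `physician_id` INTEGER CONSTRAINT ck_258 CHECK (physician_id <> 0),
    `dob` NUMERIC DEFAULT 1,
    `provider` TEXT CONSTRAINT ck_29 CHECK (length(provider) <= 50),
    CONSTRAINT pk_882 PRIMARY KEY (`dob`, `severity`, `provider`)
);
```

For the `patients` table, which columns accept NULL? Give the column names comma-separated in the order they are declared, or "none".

code, duration, notes, value

- refills: declared NOT NULL → not nullable.
- route: declared NOT NULL → not nullable.
- code: CHECK does not forbid NULL (a CHECK constraint passes when its expression is NULL) → nullable.
- date: declared NOT NULL → not nullable.
- duration: CHECK does not forbid NULL (a CHECK constraint passes when its expression is NULL) → nullable.
- dob: declared NOT NULL → not nullable.
- specialty: declared NOT NULL → not nullable.
- notes: CHECK does not forbid NULL (a CHECK constraint passes when its expression is NULL) → nullable.
- patient_id: part of the PRIMARY KEY, which implies NOT NULL → not nullable.
- name: declared NOT NULL → not nullable.
- value: CHECK does not forbid NULL (a CHECK constraint passes when its expression is NULL) → nullable.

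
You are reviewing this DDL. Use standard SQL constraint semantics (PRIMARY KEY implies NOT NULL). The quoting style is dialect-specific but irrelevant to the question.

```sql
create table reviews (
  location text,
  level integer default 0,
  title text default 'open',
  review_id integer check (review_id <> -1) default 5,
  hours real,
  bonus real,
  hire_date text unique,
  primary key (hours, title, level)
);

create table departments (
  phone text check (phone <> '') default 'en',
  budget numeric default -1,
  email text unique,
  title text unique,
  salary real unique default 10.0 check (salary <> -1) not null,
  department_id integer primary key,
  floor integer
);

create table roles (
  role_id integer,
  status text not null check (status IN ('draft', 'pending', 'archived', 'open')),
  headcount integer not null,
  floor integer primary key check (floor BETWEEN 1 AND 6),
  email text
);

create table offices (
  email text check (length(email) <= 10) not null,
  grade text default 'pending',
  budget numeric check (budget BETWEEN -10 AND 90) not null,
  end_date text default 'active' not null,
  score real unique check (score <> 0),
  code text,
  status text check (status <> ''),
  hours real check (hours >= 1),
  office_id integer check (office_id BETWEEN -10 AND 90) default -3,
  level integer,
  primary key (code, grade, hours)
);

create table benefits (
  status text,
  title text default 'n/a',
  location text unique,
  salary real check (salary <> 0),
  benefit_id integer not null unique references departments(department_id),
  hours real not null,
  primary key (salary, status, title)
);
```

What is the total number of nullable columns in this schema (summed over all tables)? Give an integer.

reviews: 4 nullable (location, review_id, bonus, hire_date — PK (hours, title, level) and explicit NOT NULL columns excluded).
departments: 5 nullable (phone, budget, email, title, floor — PK (department_id) and explicit NOT NULL columns excluded).
roles: 2 nullable (role_id, email — PK (floor) and explicit NOT NULL columns excluded).
offices: 4 nullable (score, status, office_id, level — PK (code, grade, hours) and explicit NOT NULL columns excluded).
benefits: 1 nullable (location — PK (salary, status, title) and explicit NOT NULL columns excluded).
Total: 4 + 5 + 2 + 4 + 1 = 16.

16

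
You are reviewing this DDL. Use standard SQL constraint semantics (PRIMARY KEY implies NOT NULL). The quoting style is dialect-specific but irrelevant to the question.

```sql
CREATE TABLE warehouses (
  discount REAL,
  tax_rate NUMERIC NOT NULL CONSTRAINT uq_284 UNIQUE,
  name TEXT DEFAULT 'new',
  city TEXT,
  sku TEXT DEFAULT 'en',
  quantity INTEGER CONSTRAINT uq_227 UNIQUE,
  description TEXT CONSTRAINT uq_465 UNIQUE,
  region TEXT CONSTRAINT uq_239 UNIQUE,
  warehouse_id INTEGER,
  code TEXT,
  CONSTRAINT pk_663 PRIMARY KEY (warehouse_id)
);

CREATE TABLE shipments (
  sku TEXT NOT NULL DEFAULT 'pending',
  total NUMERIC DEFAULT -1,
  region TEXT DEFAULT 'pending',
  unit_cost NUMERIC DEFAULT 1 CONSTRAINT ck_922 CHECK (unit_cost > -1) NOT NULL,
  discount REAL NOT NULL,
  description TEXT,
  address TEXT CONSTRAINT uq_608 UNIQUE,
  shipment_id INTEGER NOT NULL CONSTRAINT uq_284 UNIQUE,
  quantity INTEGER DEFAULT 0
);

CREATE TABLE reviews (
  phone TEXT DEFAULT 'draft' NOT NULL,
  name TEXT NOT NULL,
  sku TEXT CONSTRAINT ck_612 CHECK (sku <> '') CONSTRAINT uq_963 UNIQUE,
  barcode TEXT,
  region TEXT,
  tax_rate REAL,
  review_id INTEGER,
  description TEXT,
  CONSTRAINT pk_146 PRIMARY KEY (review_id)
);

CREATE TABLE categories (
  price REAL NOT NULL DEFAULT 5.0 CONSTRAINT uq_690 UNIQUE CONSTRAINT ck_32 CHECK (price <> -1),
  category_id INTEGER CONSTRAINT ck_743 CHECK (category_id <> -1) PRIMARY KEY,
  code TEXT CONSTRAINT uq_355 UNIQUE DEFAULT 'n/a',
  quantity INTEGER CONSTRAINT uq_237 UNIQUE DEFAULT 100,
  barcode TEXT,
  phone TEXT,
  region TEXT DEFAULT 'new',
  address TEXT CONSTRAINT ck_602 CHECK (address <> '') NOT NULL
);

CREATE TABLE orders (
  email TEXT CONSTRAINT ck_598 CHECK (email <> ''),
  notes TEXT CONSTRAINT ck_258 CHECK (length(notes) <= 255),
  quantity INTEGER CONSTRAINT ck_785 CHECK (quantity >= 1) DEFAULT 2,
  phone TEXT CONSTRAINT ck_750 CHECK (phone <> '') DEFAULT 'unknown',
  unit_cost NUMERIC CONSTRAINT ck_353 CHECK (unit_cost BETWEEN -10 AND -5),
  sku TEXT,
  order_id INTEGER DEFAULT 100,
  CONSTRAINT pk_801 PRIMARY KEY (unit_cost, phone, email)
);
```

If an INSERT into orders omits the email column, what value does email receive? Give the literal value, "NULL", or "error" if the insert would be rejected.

error

email has no DEFAULT clause.
Omitting it would insert NULL, but it is part of the PRIMARY KEY, so the INSERT fails.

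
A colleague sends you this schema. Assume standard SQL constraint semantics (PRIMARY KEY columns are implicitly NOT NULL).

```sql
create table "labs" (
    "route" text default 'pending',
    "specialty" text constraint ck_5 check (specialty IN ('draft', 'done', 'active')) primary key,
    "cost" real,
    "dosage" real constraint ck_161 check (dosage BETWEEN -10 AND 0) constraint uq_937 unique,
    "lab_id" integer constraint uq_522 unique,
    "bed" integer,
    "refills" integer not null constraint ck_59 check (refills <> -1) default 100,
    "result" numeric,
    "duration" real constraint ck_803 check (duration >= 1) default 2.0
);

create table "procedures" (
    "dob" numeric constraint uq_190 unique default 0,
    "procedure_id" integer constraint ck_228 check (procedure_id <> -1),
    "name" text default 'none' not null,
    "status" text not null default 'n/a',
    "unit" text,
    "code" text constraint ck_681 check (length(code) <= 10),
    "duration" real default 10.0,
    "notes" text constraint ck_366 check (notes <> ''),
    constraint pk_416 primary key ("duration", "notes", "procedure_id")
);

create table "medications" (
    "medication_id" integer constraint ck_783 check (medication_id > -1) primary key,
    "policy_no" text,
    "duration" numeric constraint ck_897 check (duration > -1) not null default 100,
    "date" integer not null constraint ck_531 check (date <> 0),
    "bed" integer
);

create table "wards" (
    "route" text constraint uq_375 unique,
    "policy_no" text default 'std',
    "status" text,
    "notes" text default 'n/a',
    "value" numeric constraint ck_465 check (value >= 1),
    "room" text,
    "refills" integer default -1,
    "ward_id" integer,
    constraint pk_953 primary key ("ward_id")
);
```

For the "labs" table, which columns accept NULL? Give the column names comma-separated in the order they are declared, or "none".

- route: DEFAULT only fills an omitted column; an explicit NULL is still allowed → nullable.
- specialty: part of the PRIMARY KEY, which implies NOT NULL → not nullable.
- cost: no NOT NULL constraint applies → nullable.
- dosage: CHECK does not forbid NULL (a CHECK constraint passes when its expression is NULL) → nullable.
- lab_id: UNIQUE does not imply NOT NULL → nullable.
- bed: no NOT NULL constraint applies → nullable.
- refills: declared NOT NULL → not nullable.
- result: no NOT NULL constraint applies → nullable.
- duration: CHECK does not forbid NULL (a CHECK constraint passes when its expression is NULL) → nullable.

route, cost, dosage, lab_id, bed, result, duration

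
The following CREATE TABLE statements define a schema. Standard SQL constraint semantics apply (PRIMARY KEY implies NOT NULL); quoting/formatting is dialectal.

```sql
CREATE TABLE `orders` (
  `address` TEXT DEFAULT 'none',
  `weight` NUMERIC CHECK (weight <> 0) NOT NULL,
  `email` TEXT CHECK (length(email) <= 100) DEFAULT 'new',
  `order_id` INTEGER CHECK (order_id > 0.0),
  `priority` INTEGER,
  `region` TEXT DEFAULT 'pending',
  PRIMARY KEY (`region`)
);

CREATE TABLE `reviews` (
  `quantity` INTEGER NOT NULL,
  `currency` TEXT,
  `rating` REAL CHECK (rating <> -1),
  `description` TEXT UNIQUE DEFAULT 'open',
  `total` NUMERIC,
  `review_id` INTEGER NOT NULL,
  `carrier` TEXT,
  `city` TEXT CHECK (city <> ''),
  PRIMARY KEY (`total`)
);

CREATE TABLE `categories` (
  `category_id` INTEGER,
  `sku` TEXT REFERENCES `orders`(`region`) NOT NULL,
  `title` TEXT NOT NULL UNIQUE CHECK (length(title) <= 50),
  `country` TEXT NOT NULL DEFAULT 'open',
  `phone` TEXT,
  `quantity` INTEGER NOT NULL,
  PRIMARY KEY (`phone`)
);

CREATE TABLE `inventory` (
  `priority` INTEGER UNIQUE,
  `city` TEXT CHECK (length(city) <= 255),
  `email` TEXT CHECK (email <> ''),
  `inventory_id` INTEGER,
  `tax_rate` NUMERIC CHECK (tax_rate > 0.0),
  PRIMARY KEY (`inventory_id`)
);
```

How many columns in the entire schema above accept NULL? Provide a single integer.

14

orders: 4 nullable (address, email, order_id, priority — PK (region) and explicit NOT NULL columns excluded).
reviews: 5 nullable (currency, rating, description, carrier, city — PK (total) and explicit NOT NULL columns excluded).
categories: 1 nullable (category_id — PK (phone) and explicit NOT NULL columns excluded).
inventory: 4 nullable (priority, city, email, tax_rate — PK (inventory_id) and explicit NOT NULL columns excluded).
Total: 4 + 5 + 1 + 4 = 14.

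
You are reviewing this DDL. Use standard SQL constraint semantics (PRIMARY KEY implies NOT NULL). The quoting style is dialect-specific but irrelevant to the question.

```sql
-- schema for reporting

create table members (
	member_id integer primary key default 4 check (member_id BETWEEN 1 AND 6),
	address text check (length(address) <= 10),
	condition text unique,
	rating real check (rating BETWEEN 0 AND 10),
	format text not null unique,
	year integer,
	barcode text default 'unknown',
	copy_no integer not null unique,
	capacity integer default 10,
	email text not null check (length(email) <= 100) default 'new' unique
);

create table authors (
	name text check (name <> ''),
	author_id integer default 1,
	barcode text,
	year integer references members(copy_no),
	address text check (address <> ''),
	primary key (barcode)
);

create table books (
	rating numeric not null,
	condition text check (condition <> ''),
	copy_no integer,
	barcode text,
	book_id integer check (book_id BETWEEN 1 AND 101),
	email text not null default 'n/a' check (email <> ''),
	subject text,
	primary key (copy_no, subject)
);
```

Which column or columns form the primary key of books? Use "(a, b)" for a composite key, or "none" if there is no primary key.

A table-level PRIMARY KEY clause names 2 columns: copy_no, subject.
This is a composite key — the combination is unique, not each column individually.

(copy_no, subject)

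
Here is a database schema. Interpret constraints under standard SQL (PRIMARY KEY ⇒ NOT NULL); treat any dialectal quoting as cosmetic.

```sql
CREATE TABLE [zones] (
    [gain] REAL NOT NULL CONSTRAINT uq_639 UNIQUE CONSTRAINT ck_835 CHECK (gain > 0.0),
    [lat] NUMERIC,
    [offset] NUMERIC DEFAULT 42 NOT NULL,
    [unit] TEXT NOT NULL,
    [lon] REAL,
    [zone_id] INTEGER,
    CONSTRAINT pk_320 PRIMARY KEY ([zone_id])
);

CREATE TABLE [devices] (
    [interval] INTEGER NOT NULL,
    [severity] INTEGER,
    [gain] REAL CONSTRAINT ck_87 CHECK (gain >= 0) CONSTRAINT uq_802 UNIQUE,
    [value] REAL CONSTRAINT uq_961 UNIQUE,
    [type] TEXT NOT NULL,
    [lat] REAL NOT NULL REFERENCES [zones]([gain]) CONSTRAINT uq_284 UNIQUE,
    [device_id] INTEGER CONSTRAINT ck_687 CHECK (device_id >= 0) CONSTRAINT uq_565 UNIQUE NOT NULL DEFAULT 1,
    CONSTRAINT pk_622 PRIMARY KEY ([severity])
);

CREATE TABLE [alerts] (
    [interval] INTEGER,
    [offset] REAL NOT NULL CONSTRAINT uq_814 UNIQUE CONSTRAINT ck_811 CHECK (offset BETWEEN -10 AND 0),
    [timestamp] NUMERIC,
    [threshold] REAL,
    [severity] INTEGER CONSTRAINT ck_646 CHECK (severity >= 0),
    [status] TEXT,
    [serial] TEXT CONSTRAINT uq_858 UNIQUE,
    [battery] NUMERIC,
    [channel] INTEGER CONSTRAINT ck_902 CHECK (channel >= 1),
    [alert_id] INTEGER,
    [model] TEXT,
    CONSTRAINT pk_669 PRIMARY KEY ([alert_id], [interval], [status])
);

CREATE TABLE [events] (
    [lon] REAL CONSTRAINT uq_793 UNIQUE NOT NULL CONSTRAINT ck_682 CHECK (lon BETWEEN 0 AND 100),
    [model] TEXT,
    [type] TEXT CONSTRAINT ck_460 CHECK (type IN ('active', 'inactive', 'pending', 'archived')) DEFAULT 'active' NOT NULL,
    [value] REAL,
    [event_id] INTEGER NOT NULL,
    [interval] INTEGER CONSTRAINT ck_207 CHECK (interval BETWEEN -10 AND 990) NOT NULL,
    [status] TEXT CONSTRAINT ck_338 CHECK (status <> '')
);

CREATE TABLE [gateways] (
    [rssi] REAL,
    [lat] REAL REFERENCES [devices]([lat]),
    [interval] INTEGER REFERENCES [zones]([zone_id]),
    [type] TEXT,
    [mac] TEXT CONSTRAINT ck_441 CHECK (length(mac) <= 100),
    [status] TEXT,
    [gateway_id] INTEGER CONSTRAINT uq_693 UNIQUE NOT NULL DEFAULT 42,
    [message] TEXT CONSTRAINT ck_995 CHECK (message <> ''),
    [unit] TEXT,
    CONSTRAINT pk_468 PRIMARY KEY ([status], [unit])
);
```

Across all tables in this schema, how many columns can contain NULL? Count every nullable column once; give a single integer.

zones: 2 nullable (lat, lon — PK (zone_id) and explicit NOT NULL columns excluded).
devices: 2 nullable (gain, value — PK (severity) and explicit NOT NULL columns excluded).
alerts: 7 nullable (timestamp, threshold, severity, serial, battery, channel, model — PK (alert_id, interval, status) and explicit NOT NULL columns excluded).
events: 3 nullable (model, value, status — PK none and explicit NOT NULL columns excluded).
gateways: 6 nullable (rssi, lat, interval, type, mac, message — PK (status, unit) and explicit NOT NULL columns excluded).
Total: 2 + 2 + 7 + 3 + 6 = 20.

20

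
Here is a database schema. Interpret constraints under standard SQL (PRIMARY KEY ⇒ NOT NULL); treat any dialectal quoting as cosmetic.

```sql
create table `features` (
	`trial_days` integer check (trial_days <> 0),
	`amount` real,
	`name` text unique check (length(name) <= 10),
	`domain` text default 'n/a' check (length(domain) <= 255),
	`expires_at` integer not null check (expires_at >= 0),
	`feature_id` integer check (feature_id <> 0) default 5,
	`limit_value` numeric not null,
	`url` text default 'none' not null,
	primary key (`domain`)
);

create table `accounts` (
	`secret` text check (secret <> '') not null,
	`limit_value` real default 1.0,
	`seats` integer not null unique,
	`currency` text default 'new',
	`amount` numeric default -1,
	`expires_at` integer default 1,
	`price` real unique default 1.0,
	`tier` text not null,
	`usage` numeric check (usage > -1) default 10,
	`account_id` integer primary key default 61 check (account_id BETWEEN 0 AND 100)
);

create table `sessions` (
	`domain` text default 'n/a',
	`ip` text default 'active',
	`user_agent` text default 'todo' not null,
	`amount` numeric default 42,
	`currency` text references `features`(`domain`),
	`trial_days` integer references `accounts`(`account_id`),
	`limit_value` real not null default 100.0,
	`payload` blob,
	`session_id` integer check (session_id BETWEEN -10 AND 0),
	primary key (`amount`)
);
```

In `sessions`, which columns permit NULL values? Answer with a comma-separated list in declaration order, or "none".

- domain: DEFAULT only fills an omitted column; an explicit NULL is still allowed → nullable.
- ip: DEFAULT only fills an omitted column; an explicit NULL is still allowed → nullable.
- user_agent: declared NOT NULL → not nullable.
- amount: part of the PRIMARY KEY, which implies NOT NULL → not nullable.
- currency: a foreign key column may be NULL unless separately constrained → nullable.
- trial_days: a foreign key column may be NULL unless separately constrained → nullable.
- limit_value: declared NOT NULL → not nullable.
- payload: no NOT NULL constraint applies → nullable.
- session_id: CHECK does not forbid NULL (a CHECK constraint passes when its expression is NULL) → nullable.

domain, ip, currency, trial_days, payload, session_id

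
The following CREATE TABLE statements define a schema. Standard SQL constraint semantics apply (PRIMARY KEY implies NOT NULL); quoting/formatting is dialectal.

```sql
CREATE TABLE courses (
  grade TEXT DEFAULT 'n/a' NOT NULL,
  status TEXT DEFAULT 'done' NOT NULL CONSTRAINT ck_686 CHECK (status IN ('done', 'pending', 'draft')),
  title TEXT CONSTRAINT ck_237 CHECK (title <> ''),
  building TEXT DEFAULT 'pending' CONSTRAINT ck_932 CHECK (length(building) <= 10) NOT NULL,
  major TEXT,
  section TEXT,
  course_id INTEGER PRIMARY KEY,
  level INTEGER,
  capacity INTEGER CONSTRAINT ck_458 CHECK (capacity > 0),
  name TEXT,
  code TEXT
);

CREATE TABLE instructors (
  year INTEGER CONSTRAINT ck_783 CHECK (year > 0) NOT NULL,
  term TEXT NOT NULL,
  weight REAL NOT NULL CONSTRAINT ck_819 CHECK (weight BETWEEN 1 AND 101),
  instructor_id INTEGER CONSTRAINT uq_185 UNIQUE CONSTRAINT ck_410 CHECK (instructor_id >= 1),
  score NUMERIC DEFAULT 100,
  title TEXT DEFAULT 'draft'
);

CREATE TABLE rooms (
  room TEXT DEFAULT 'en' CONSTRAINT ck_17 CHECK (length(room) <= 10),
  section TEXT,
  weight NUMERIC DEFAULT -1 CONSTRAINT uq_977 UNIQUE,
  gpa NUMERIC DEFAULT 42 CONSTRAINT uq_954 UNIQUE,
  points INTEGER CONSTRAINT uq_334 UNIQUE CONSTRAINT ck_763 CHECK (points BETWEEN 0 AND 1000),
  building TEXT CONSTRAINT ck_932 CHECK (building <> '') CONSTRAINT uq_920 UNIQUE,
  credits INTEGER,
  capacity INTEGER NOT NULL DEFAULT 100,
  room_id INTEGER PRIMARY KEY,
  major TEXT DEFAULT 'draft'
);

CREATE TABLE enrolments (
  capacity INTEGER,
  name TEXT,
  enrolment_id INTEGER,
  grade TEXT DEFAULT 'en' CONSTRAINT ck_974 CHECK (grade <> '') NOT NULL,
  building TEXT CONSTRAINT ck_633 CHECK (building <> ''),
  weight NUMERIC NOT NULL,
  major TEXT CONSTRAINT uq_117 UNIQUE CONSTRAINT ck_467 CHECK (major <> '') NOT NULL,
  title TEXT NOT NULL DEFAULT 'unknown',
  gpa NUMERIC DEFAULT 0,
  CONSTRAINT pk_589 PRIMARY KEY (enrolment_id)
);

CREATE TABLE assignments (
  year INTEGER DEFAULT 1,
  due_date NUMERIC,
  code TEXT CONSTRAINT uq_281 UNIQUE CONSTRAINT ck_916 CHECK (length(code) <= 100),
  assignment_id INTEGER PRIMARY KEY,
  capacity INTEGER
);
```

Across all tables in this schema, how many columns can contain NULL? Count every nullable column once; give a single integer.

26

courses: 7 nullable (title, major, section, level, capacity, name, code — PK (course_id) and explicit NOT NULL columns excluded).
instructors: 3 nullable (instructor_id, score, title — PK none and explicit NOT NULL columns excluded).
rooms: 8 nullable (room, section, weight, gpa, points, building, credits, major — PK (room_id) and explicit NOT NULL columns excluded).
enrolments: 4 nullable (capacity, name, building, gpa — PK (enrolment_id) and explicit NOT NULL columns excluded).
assignments: 4 nullable (year, due_date, code, capacity — PK (assignment_id) and explicit NOT NULL columns excluded).
Total: 7 + 3 + 8 + 4 + 4 = 26.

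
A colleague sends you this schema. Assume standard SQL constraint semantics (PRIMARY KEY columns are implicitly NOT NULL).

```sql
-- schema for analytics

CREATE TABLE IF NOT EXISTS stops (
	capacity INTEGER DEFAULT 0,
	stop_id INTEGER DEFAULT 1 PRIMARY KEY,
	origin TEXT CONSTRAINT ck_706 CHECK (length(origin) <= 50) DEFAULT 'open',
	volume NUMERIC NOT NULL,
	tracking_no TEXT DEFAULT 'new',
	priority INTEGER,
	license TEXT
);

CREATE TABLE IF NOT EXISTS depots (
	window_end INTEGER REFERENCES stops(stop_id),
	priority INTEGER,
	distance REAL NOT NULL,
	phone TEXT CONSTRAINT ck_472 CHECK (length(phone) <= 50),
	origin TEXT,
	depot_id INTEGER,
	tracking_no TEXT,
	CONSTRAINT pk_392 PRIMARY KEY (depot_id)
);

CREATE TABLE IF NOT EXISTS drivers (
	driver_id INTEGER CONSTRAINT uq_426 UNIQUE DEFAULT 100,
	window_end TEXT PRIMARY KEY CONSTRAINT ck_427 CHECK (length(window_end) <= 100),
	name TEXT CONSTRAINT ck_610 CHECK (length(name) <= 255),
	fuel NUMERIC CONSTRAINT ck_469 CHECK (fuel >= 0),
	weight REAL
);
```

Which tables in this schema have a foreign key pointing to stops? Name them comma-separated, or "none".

- depots.window_end references stops(stop_id).

depots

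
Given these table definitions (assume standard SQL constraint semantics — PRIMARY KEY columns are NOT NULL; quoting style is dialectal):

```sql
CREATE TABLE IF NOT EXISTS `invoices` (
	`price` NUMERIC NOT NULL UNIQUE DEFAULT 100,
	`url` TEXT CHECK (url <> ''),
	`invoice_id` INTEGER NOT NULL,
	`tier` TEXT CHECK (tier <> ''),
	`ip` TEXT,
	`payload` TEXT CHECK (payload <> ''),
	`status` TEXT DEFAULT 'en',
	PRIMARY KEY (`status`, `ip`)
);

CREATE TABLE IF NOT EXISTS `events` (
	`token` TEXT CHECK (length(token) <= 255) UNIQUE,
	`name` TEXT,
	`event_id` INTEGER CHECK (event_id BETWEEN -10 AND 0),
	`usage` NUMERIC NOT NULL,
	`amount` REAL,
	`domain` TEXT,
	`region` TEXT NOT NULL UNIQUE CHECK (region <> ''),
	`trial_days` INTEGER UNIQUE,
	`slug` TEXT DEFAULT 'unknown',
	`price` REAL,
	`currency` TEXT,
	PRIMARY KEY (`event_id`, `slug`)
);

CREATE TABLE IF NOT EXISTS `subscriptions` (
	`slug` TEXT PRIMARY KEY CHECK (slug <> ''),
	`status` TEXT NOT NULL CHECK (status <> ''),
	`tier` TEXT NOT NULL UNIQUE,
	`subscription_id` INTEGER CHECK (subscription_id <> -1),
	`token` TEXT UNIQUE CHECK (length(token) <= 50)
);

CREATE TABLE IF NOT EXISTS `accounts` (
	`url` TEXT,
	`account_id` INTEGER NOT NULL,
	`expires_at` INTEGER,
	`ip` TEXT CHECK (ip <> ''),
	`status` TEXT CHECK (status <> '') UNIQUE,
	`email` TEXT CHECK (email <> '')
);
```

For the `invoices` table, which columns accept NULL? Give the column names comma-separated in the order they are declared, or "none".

url, tier, payload

- price: declared NOT NULL → not nullable.
- url: CHECK does not forbid NULL (a CHECK constraint passes when its expression is NULL) → nullable.
- invoice_id: declared NOT NULL → not nullable.
- tier: CHECK does not forbid NULL (a CHECK constraint passes when its expression is NULL) → nullable.
- ip: part of the PRIMARY KEY, which implies NOT NULL → not nullable.
- payload: CHECK does not forbid NULL (a CHECK constraint passes when its expression is NULL) → nullable.
- status: part of the PRIMARY KEY, which implies NOT NULL → not nullable.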